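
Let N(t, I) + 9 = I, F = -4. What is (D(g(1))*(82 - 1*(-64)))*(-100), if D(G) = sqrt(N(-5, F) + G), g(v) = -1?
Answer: -14600*I*sqrt(14) ≈ -54628.0*I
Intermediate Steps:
N(t, I) = -9 + I
D(G) = sqrt(-13 + G) (D(G) = sqrt((-9 - 4) + G) = sqrt(-13 + G))
(D(g(1))*(82 - 1*(-64)))*(-100) = (sqrt(-13 - 1)*(82 - 1*(-64)))*(-100) = (sqrt(-14)*(82 + 64))*(-100) = ((I*sqrt(14))*146)*(-100) = (146*I*sqrt(14))*(-100) = -14600*I*sqrt(14)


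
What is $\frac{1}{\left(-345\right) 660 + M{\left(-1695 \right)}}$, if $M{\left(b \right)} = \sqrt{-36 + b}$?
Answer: $- \frac{75900}{17282430577} - \frac{i \sqrt{1731}}{51847291731} \approx -4.3917 \cdot 10^{-6} - 8.0246 \cdot 10^{-10} i$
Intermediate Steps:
$\frac{1}{\left(-345\right) 660 + M{\left(-1695 \right)}} = \frac{1}{\left(-345\right) 660 + \sqrt{-36 - 1695}} = \frac{1}{-227700 + \sqrt{-1731}} = \frac{1}{-227700 + i \sqrt{1731}}$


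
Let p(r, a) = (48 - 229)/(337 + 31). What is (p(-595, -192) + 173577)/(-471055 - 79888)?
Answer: -63876155/202747024 ≈ -0.31505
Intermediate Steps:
p(r, a) = -181/368
(p(-595, -192) + 173577)/(-471055 - 79888) = (-181/368 + 173577)/(-471055 - 79888) = (63876155/368)/(-550943) = (63876155/368)*(-1/550943) = -63876155/202747024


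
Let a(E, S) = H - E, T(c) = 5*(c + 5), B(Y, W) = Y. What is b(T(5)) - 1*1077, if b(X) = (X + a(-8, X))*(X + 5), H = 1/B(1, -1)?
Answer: 2168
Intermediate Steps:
H = 1 (H = 1/1 = 1)
T(c) = 25 + 5*c (T(c) = 5*(5 + c) = 25 + 5*c)
a(E, S) = 1 - E
b(X) = (5 + X)*(9 + X) (b(X) = (X + (1 - 1*(-8)))*(X + 5) = (X + (1 + 8))*(5 + X) = (X + 9)*(5 + X) = (9 + X)*(5 + X) = (5 + X)*(9 + X))
b(T(5)) - 1*1077 = (45 + (25 + 5*5)² + 14*(25 + 5*5)) - 1*1077 = (45 + (25 + 25)² + 14*(25 + 25)) - 1077 = (45 + 50² + 14*50) - 1077 = (45 + 2500 + 700) - 1077 = 3245 - 1077 = 2168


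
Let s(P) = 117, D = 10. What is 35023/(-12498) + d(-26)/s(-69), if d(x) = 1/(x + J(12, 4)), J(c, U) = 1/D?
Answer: -353808983/126242298 ≈ -2.8026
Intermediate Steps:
J(c, U) = 1/10
d(x) = 1/(1/10 + x) (d(x) = 1/(x + 1/10) = 1/(1/10 + x))
35023/(-12498) + d(-26)/s(-69) = 35023/(-12498) + (10/(1 + 10*(-26)))/117 = 35023*(-1/12498) + (10/(1 - 260))*(1/117) = -35023/12498 + (10/(-259))*(1/117) = -35023/12498 + (10*(-1/259))*(1/117) = -35023/12498 - 10/259*1/117 = -35023/12498 - 10/30303 = -353808983/126242298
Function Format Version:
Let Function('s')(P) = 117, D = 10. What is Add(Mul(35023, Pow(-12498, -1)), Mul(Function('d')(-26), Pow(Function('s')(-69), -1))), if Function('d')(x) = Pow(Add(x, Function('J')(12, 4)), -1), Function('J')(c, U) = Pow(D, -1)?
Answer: Rational(-353808983, 126242298) ≈ -2.8026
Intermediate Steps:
Function('J')(c, U) = Rational(1, 10) (Function('J')(c, U) = Pow(10, -1) = Rational(1, 10))
Function('d')(x) = Pow(Add(Rational(1, 10), x), -1) (Function('d')(x) = Pow(Add(x, Rational(1, 10)), -1) = Pow(Add(Rational(1, 10), x), -1))
Add(Mul(35023, Pow(-12498, -1)), Mul(Function('d')(-26), Pow(Function('s')(-69), -1))) = Add(Mul(35023, Pow(-12498, -1)), Mul(Mul(10, Pow(Add(1, Mul(10, -26)), -1)), Pow(117, -1))) = Add(Mul(35023, Rational(-1, 12498)), Mul(Mul(10, Pow(Add(1, -260), -1)), Rational(1, 117))) = Add(Rational(-35023, 12498), Mul(Mul(10, Pow(-259, -1)), Rational(1, 117))) = Add(Rational(-35023, 12498), Mul(Mul(10, Rational(-1, 259)), Rational(1, 117))) = Add(Rational(-35023, 12498), Mul(Rational(-10, 259), Rational(1, 117))) = Add(Rational(-35023, 12498), Rational(-10, 30303)) = Rational(-353808983, 126242298)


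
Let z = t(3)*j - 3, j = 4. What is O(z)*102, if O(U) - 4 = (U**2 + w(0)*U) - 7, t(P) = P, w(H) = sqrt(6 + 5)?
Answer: 7956 + 918*sqrt(11) ≈ 11001.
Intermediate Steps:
w(H) = sqrt(11)
z = 9 (z = 3*4 - 3 = 12 - 3 = 9)
O(U) = -3 + U**2 + U*sqrt(11) (O(U) = 4 + ((U**2 + sqrt(11)*U) - 7) = 4 + ((U**2 + U*sqrt(11)) - 7) = 4 + (-7 + U**2 + U*sqrt(11)) = -3 + U**2 + U*sqrt(11))
O(z)*102 = (-3 + 9**2 + 9*sqrt(11))*102 = (-3 + 81 + 9*sqrt(11))*102 = (78 + 9*sqrt(11))*102 = 7956 + 918*sqrt(11)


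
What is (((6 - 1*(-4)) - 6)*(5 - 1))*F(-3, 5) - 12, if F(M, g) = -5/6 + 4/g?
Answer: -188/15 ≈ -12.533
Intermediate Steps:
F(M, g) = -⅚ + 4/g (F(M, g) = -5*⅙ + 4/g = -⅚ + 4/g)
(((6 - 1*(-4)) - 6)*(5 - 1))*F(-3, 5) - 12 = (((6 - 1*(-4)) - 6)*(5 - 1))*(-⅚ + 4/5) - 12 = (((6 + 4) - 6)*4)*(-⅚ + 4*(⅕)) - 12 = ((10 - 6)*4)*(-⅚ + ⅘) - 12 = (4*4)*(-1/30) - 12 = 16*(-1/30) - 12 = -8/15 - 12 = -188/15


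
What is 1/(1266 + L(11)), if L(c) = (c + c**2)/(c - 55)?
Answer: 1/1263 ≈ 0.00079177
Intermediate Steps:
L(c) = (c + c**2)/(-55 + c)
1/(1266 + L(11)) = 1/(1266 + 11*(1 + 11)/(-55 + 11)) = 1/(1266 + 11*12/(-44)) = 1/(1266 + 11*(-1/44)*12) = 1/(1266 - 3) = 1/1263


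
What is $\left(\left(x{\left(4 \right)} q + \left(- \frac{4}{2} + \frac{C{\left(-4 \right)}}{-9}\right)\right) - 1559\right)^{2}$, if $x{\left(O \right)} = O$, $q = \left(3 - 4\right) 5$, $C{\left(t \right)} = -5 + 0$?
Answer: $\frac{202322176}{81} \approx 2.4978 \cdot 10^{6}$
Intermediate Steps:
$C{\left(t \right)} = -5$
$q = -5$ ($q = \left(-1\right) 5 = -5$)
$\left(\left(x{\left(4 \right)} q + \left(- \frac{4}{2} + \frac{C{\left(-4 \right)}}{-9}\right)\right) - 1559\right)^{2} = \left(\left(4 \left(-5\right) - \left(2 - \frac{5}{9}\right)\right) - 1559\right)^{2} = \left(\left(-20 - \frac{13}{9}\right) - 1559\right)^{2} = \left(- \frac{193}{9} - 1559\right)^{2} = \left(- \frac{14224}{9}\right)^{2} = \frac{202322176}{81}$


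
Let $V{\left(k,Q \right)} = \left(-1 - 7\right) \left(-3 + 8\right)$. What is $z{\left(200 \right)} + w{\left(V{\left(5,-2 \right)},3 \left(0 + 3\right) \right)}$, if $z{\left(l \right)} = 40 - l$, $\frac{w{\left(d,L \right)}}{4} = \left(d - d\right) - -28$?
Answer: $-48$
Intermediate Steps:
$V{\left(k,Q \right)} = -40$ ($V{\left(k,Q \right)} = \left(-8\right) 5 = -40$)
$w{\left(d,L \right)} = 112$ ($w{\left(d,L \right)} = 4 \left(\left(d - d\right) - -28\right) = 4 \left(0 + 28\right) = 4 \cdot 28 = 112$)
$z{\left(200 \right)} + w{\left(V{\left(5,-2 \right)},3 \left(0 + 3\right) \right)} = \left(40 - 200\right) + 112 = -160 + 112 = -48$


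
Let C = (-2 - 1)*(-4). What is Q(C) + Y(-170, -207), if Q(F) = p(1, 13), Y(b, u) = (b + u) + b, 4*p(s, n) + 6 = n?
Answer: -2181/4 ≈ -545.25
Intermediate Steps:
p(s, n) = -3/2 + n/4
C = 12 (C = -3*(-4) = 12)
Y(b, u) = u + 2*b
Q(F) = 7/4 (Q(F) = -3/2 + (¼)*13 = -3/2 + 13/4 = 7/4)
Q(C) + Y(-170, -207) = 7/4 + (-207 + 2*(-170)) = 7/4 + (-207 - 340) = 7/4 - 547 = -2181/4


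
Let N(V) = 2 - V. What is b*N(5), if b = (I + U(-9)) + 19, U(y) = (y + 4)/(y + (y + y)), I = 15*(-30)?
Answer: 11632/9 ≈ 1292.4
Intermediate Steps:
I = -450
U(y) = (4 + y)/(3*y) (U(y) = (4 + y)/(y + 2*y) = (4 + y)/((3*y)) = (4 + y)*(1/(3*y)) = (4 + y)/(3*y))
b = -11632/27 (b = (-450 + (⅓)*(4 - 9)/(-9)) + 19 = (-450 + (⅓)*(-⅑)*(-5)) + 19 = (-450 + 5/27) + 19 = -12145/27 + 19 = -11632/27 ≈ -430.81)
b*N(5) = -11632*(2 - 1*5)/27 = -11632*(2 - 5)/27 = -11632/27*(-3) = 11632/9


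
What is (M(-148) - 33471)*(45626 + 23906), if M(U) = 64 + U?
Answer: -2333146260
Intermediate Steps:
(M(-148) - 33471)*(45626 + 23906) = ((64 - 148) - 33471)*(45626 + 23906) = (-84 - 33471)*69532 = -33555*69532 = -2333146260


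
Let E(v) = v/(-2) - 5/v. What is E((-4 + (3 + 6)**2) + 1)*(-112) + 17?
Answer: 171295/39 ≈ 4392.2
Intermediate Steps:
E(v) = -5/v - v/2 (E(v) = v*(-1/2) - 5/v = -v/2 - 5/v = -5/v - v/2)
E((-4 + (3 + 6)**2) + 1)*(-112) + 17 = (-5/((-4 + (3 + 6)**2) + 1) - ((-4 + (3 + 6)**2) + 1)/2)*(-112) + 17 = (-5/((-4 + 9**2) + 1) - ((-4 + 9**2) + 1)/2)*(-112) + 17 = (-5/((-4 + 81) + 1) - ((-4 + 81) + 1)/2)*(-112) + 17 = (-5/(77 + 1) - (77 + 1)/2)*(-112) + 17 = (-5/78 - 1/2*78)*(-112) + 17 = (-5*1/78 - 39)*(-112) + 17 = (-5/78 - 39)*(-112) + 17 = -3047/78*(-112) + 17 = 170632/39 + 17 = 171295/39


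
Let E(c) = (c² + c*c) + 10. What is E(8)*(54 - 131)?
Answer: -10626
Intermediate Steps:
E(c) = 10 + 2*c² (E(c) = (c² + c²) + 10 = 2*c² + 10 = 10 + 2*c²)
E(8)*(54 - 131) = (10 + 2*8²)*(54 - 131) = (10 + 2*64)*(-77) = (10 + 128)*(-77) = 138*(-77) = -10626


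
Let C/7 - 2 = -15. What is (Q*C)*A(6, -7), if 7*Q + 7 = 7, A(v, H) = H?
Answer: 0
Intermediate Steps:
Q = 0 (Q = -1 + (⅐)*7 = -1 + 1 = 0)
C = -91 (C = 14 + 7*(-15) = 14 - 105 = -91)
(Q*C)*A(6, -7) = (0*(-91))*(-7) = 0*(-7) = 0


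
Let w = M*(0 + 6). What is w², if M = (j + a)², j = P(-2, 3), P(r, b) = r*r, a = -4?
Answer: 0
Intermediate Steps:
P(r, b) = r²
j = 4 (j = (-2)² = 4)
M = 0 (M = (4 - 4)² = 0² = 0)
w = 0 (w = 0*(0 + 6) = 0*6 = 0)
w² = 0² = 0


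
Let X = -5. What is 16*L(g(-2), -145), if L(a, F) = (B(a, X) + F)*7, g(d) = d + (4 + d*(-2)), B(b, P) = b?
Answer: -15568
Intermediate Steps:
g(d) = 4 - d (g(d) = d + (4 - 2*d) = 4 - d)
L(a, F) = 7*F + 7*a (L(a, F) = (a + F)*7 = (F + a)*7 = 7*F + 7*a)
16*L(g(-2), -145) = 16*(7*(-145) + 7*(4 - 1*(-2))) = 16*(-1015 + 7*(4 + 2)) = 16*(-1015 + 7*6) = 16*(-1015 + 42) = 16*(-973) = -15568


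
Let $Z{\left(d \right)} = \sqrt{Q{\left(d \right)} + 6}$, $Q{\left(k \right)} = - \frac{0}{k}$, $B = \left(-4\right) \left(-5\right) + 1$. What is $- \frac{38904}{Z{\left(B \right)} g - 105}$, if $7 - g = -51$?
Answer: $- \frac{1361640}{3053} - \frac{752144 \sqrt{6}}{3053} \approx -1049.5$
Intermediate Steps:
$B = 21$ ($B = 20 + 1 = 21$)
$Q{\left(k \right)} = 0$ ($Q{\left(k \right)} = \left(-1\right) 0 = 0$)
$g = 58$ ($g = 7 - -51 = 7 + 51 = 58$)
$Z{\left(d \right)} = \sqrt{6}$ ($Z{\left(d \right)} = \sqrt{0 + 6} = \sqrt{6}$)
$- \frac{38904}{Z{\left(B \right)} g - 105} = - \frac{38904}{\sqrt{6} \cdot 58 - 105} = - \frac{38904}{58 \sqrt{6} - 105} = - \frac{38904}{-105 + 58 \sqrt{6}}$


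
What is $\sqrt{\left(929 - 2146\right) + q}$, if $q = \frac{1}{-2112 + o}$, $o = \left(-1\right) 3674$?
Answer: $\frac{i \sqrt{40742483518}}{5786} \approx 34.885 i$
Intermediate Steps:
$o = -3674$
$q = - \frac{1}{5786}$ ($q = \frac{1}{-2112 - 3674} = \frac{1}{-5786} = - \frac{1}{5786} \approx -0.00017283$)
$\sqrt{\left(929 - 2146\right) + q} = \sqrt{\left(929 - 2146\right) - \frac{1}{5786}} = \sqrt{-1217 - \frac{1}{5786}} = \sqrt{- \frac{7041563}{5786}} = \frac{i \sqrt{40742483518}}{5786}$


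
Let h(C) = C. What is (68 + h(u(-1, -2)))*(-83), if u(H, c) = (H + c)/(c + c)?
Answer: -22825/4 ≈ -5706.3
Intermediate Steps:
u(H, c) = (H + c)/(2*c) (u(H, c) = (H + c)/((2*c)) = (H + c)*(1/(2*c)) = (H + c)/(2*c))
(68 + h(u(-1, -2)))*(-83) = (68 + (½)*(-1 - 2)/(-2))*(-83) = (68 + (½)*(-½)*(-3))*(-83) = (68 + ¾)*(-83) = (275/4)*(-83) = -22825/4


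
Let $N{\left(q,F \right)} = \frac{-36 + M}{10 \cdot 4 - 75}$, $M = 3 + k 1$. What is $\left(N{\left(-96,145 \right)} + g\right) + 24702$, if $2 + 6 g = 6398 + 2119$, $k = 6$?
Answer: $\frac{5485607}{210} \approx 26122.0$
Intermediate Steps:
$M = 9$ ($M = 3 + 6 \cdot 1 = 3 + 6 = 9$)
$N{\left(q,F \right)} = \frac{27}{35}$ ($N{\left(q,F \right)} = \frac{-36 + 9}{10 \cdot 4 - 75} = - \frac{27}{40 - 75} = - \frac{27}{-35} = \left(-27\right) \left(- \frac{1}{35}\right) = \frac{27}{35}$)
$g = \frac{8515}{6}$ ($g = - \frac{1}{3} + \frac{6398 + 2119}{6} = - \frac{1}{3} + \frac{1}{6} \cdot 8517 = - \frac{1}{3} + \frac{2839}{2} = \frac{8515}{6} \approx 1419.2$)
$\left(N{\left(-96,145 \right)} + g\right) + 24702 = \left(\frac{27}{35} + \frac{8515}{6}\right) + 24702 = \frac{298187}{210} + 24702 = \frac{5485607}{210}$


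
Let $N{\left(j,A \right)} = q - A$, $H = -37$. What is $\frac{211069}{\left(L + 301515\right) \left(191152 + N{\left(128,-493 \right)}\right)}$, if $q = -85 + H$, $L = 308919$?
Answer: $\frac{211069}{116912150982} \approx 1.8054 \cdot 10^{-6}$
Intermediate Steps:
$q = -122$ ($q = -85 - 37 = -122$)
$N{\left(j,A \right)} = -122 - A$
$\frac{211069}{\left(L + 301515\right) \left(191152 + N{\left(128,-493 \right)}\right)} = \frac{211069}{\left(308919 + 301515\right) \left(191152 - -371\right)} = \frac{211069}{610434 \left(191152 + \left(-122 + 493\right)\right)} = \frac{211069}{610434 \left(191152 + 371\right)} = \frac{211069}{610434 \cdot 191523} = \frac{211069}{116912150982}$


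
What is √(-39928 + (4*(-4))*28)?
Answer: 14*I*√206 ≈ 200.94*I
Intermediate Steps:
√(-39928 + (4*(-4))*28) = √(-39928 - 16*28) = √(-39928 - 448) = √(-40376) = 14*I*√206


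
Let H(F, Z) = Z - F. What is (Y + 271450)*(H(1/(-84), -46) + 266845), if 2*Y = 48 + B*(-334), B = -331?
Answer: 2440951630289/28 ≈ 8.7177e+10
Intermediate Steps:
Y = 55301 (Y = (48 - 331*(-334))/2 = (48 + 110554)/2 = (½)*110602 = 55301)
(Y + 271450)*(H(1/(-84), -46) + 266845) = (55301 + 271450)*((-46 - 1/(-84)) + 266845) = 326751*((-46 - 1*(-1/84)) + 266845) = 326751*((-46 + 1/84) + 266845) = 326751*(-3863/84 + 266845) = 326751*(22411117/84) = 2440951630289/28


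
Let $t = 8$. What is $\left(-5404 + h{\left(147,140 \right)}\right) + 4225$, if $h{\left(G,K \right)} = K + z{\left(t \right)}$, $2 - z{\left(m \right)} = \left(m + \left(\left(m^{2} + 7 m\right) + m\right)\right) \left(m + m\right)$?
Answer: $-3213$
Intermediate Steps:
$z{\left(m \right)} = 2 - 2 m \left(m^{2} + 9 m\right)$ ($z{\left(m \right)} = 2 - \left(m + \left(\left(m^{2} + 7 m\right) + m\right)\right) \left(m + m\right) = 2 - \left(m + \left(m^{2} + 8 m\right)\right) 2 m = 2 - \left(m^{2} + 9 m\right) 2 m = 2 - 2 m \left(m^{2} + 9 m\right)$)
$h{\left(G,K \right)} = -2174 + K$ ($h{\left(G,K \right)} = K - \left(-2 + 1024 + 1152\right) = K - 2174 = -2174 + K$)
$\left(-5404 + h{\left(147,140 \right)}\right) + 4225 = \left(-5404 + \left(-2174 + 140\right)\right) + 4225 = \left(-5404 - 2034\right) + 4225 = -7438 + 4225 = -3213$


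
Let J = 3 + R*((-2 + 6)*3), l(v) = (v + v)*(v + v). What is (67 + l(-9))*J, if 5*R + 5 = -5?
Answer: -8211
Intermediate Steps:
R = -2 (R = -1 + (1/5)*(-5) = -1 - 1 = -2)
l(v) = 4*v**2 (l(v) = (2*v)*(2*v) = 4*v**2)
J = -21 (J = 3 - 2*(-2 + 6)*3 = 3 - 8*3 = 3 - 2*12 = 3 - 24 = -21)
(67 + l(-9))*J = (67 + 4*(-9)**2)*(-21) = (67 + 4*81)*(-21) = (67 + 324)*(-21) = 391*(-21) = -8211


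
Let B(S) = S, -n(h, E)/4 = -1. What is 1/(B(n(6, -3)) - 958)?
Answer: -1/954 ≈ -0.0010482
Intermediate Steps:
n(h, E) = 4 (n(h, E) = -4*(-1) = 4)
1/(B(n(6, -3)) - 958) = 1/(4 - 958) = 1/(-954) = -1/954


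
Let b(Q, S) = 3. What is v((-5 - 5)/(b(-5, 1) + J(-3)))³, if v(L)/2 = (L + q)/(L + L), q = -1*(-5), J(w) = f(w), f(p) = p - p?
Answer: -⅛ ≈ -0.12500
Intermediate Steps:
f(p) = 0
J(w) = 0
q = 5
v(L) = (5 + L)/L (v(L) = 2*((L + 5)/(L + L)) = 2*((5 + L)/((2*L))) = 2*((5 + L)*(1/(2*L))) = 2*((5 + L)/(2*L)) = (5 + L)/L)
v((-5 - 5)/(b(-5, 1) + J(-3)))³ = ((5 + (-5 - 5)/(3 + 0))/(((-5 - 5)/(3 + 0))))³ = ((5 - 10/3)/((-10/3)))³ = ((5 - 10*⅓)/((-10*⅓)))³ = ((5 - 10/3)/(-10/3))³ = (-3/10*5/3)³ = (-½)³ = -⅛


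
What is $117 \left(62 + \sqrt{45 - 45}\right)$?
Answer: $7254$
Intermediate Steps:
$117 \left(62 + \sqrt{45 - 45}\right) = 117 \left(62 + \sqrt{0}\right) = 117 \left(62 + 0\right) = 117 \cdot 62 = 7254$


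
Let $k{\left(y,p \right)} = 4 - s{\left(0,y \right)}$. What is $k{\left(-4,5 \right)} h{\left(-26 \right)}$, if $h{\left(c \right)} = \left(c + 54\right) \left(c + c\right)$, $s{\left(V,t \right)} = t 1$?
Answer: $-11648$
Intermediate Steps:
$s{\left(V,t \right)} = t$
$h{\left(c \right)} = 2 c \left(54 + c\right)$ ($h{\left(c \right)} = \left(54 + c\right) 2 c = 2 c \left(54 + c\right)$)
$k{\left(y,p \right)} = 4 - y$
$k{\left(-4,5 \right)} h{\left(-26 \right)} = \left(4 - -4\right) 2 \left(-26\right) \left(54 - 26\right) = \left(4 + 4\right) 2 \left(-26\right) 28 = 8 \left(-1456\right) = -11648$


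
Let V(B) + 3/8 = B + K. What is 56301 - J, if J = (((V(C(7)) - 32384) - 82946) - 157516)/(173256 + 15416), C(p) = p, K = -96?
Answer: 84981561659/1509376 ≈ 56302.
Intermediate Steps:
V(B) = -771/8 + B (V(B) = -3/8 + (B - 96) = -3/8 + (-96 + B) = -771/8 + B)
J = -2183483/1509376 (J = ((((-771/8 + 7) - 32384) - 82946) - 157516)/(173256 + 15416) = (((-715/8 - 32384) - 82946) - 157516)/188672 = ((-259787/8 - 82946) - 157516)*(1/188672) = (-923355/8 - 157516)*(1/188672) = -2183483/8*1/188672 = -2183483/1509376 ≈ -1.4466)
56301 - J = 56301 - 1*(-2183483/1509376) = 56301 + 2183483/1509376 = 84981561659/1509376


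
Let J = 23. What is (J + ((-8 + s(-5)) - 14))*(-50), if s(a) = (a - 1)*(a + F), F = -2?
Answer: -2150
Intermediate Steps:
s(a) = (-1 + a)*(-2 + a) (s(a) = (a - 1)*(a - 2) = (-1 + a)*(-2 + a))
(J + ((-8 + s(-5)) - 14))*(-50) = (23 + ((-8 + (2 + (-5)**2 - 3*(-5))) - 14))*(-50) = (23 + ((-8 + (2 + 25 + 15)) - 14))*(-50) = (23 + ((-8 + 42) - 14))*(-50) = (23 + (34 - 14))*(-50) = (23 + 20)*(-50) = 43*(-50) = -2150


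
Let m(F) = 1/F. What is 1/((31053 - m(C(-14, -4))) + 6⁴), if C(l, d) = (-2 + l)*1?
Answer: 16/517585 ≈ 3.0913e-5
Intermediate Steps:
C(l, d) = -2 + l
1/((31053 - m(C(-14, -4))) + 6⁴) = 1/((31053 - 1/(-2 - 14)) + 6⁴) = 1/((31053 - 1/(-16)) + 1296) = 1/((31053 - 1*(-1/16)) + 1296) = 1/((31053 + 1/16) + 1296) = 1/(496849/16 + 1296) = 1/(517585/16) = 16/517585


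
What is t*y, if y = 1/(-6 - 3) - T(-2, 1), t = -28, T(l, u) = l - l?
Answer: 28/9 ≈ 3.1111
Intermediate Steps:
T(l, u) = 0
y = -⅑ (y = 1/(-6 - 3) - 1*0 = 1/(-9) + 0 = -⅑ + 0 = -⅑ ≈ -0.11111)
t*y = -28*(-⅑) = 28/9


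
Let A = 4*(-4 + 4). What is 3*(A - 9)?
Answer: -27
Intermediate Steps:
A = 0 (A = 4*0 = 0)
3*(A - 9) = 3*(0 - 9) = 3*(-9) = -27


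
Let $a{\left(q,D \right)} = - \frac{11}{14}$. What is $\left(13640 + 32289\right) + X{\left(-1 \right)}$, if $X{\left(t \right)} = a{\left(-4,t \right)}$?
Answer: $\frac{642995}{14} \approx 45928.0$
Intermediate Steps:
$a{\left(q,D \right)} = - \frac{11}{14}$ ($a{\left(q,D \right)} = \left(-11\right) \frac{1}{14} = - \frac{11}{14}$)
$X{\left(t \right)} = - \frac{11}{14}$
$\left(13640 + 32289\right) + X{\left(-1 \right)} = \left(13640 + 32289\right) - \frac{11}{14} = 45929 - \frac{11}{14} = \frac{642995}{14}$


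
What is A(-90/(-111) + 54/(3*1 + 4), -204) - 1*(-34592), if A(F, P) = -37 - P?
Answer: 34759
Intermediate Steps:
A(-90/(-111) + 54/(3*1 + 4), -204) - 1*(-34592) = (-37 - 1*(-204)) - 1*(-34592) = (-37 + 204) + 34592 = 167 + 34592 = 34759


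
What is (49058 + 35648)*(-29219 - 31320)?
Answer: -5128016534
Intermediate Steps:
(49058 + 35648)*(-29219 - 31320) = 84706*(-60539) = -5128016534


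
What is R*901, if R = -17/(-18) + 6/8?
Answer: 54961/36 ≈ 1526.7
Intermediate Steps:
R = 61/36 (R = -17*(-1/18) + 6*(1/8) = 17/18 + 3/4 = 61/36 ≈ 1.6944)
R*901 = (61/36)*901 = 54961/36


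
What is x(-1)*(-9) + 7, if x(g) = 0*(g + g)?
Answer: 7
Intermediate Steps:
x(g) = 0 (x(g) = 0*(2*g) = 0)
x(-1)*(-9) + 7 = 0*(-9) + 7 = 0 + 7 = 7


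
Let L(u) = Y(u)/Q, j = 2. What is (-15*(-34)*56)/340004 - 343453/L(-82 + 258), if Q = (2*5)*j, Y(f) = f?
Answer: -1895700365/48572 ≈ -39029.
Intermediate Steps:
Q = 20 (Q = (2*5)*2 = 10*2 = 20)
L(u) = u/20
(-15*(-34)*56)/340004 - 343453/L(-82 + 258) = (-15*(-34)*56)/340004 - 343453*20/(-82 + 258) = (510*56)*(1/340004) - 343453/((1/20)*176) = 28560*(1/340004) - 343453/44/5 = 1020/12143 - 343453*5/44 = 1020/12143 - 156115/4 = -1895700365/48572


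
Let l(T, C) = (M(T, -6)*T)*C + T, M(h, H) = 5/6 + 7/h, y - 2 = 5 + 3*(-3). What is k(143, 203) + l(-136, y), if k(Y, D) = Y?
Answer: 659/3 ≈ 219.67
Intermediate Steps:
y = -2 (y = 2 + (5 + 3*(-3)) = 2 + (5 - 9) = 2 - 4 = -2)
M(h, H) = ⅚ + 7/h (M(h, H) = 5*(⅙) + 7/h = ⅚ + 7/h)
l(T, C) = T + C*T*(⅚ + 7/T) (l(T, C) = ((⅚ + 7/T)*T)*C + T = (T*(⅚ + 7/T))*C + T = C*T*(⅚ + 7/T) + T = T + C*T*(⅚ + 7/T))
k(143, 203) + l(-136, y) = 143 + (-136 + (⅙)*(-2)*(42 + 5*(-136))) = 143 + (-136 + (⅙)*(-2)*(42 - 680)) = 143 + (-136 + (⅙)*(-2)*(-638)) = 143 + (-136 + 638/3) = 143 + 230/3 = 659/3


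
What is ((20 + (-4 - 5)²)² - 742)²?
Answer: 89472681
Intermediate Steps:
((20 + (-4 - 5)²)² - 742)² = ((20 + (-9)²)² - 742)² = ((20 + 81)² - 742)² = (101² - 742)² = (10201 - 742)² = 9459² = 89472681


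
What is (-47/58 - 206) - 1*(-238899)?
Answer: 13844147/58 ≈ 2.3869e+5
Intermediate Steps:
(-47/58 - 206) - 1*(-238899) = ((1/58)*(-47) - 206) + 238899 = (-47/58 - 206) + 238899 = -11995/58 + 238899 = 13844147/58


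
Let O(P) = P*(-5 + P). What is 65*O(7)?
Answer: 910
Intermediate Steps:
65*O(7) = 65*(7*(-5 + 7)) = 65*(7*2) = 65*14 = 910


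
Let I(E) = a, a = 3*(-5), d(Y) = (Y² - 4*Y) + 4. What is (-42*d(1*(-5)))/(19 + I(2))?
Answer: -1029/2 ≈ -514.50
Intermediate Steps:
d(Y) = 4 + Y² - 4*Y
a = -15
I(E) = -15
(-42*d(1*(-5)))/(19 + I(2)) = (-42*(4 + (1*(-5))² - 4*(-5)))/(19 - 15) = -42*(4 + (-5)² - 4*(-5))/4 = -42*(4 + 25 + 20)*(¼) = -42*49*(¼) = -2058*¼ = -1029/2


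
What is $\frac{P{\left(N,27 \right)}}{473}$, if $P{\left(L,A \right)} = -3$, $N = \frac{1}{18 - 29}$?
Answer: $- \frac{3}{473} \approx -0.0063425$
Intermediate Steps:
$N = - \frac{1}{11}$ ($N = \frac{1}{-11} = - \frac{1}{11} \approx -0.090909$)
$\frac{P{\left(N,27 \right)}}{473} = - \frac{3}{473}$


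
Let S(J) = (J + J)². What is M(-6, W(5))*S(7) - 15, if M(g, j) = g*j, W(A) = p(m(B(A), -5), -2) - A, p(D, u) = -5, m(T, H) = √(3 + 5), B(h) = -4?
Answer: 11745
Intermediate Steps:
m(T, H) = 2*√2 (m(T, H) = √8 = 2*√2)
S(J) = 4*J² (S(J) = (2*J)² = 4*J²)
W(A) = -5 - A
M(-6, W(5))*S(7) - 15 = (-6*(-5 - 1*5))*(4*7²) - 15 = (-6*(-5 - 5))*(4*49) - 15 = -6*(-10)*196 - 15 = 60*196 - 15 = 11760 - 15 = 11745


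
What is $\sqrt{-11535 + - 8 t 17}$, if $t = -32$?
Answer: $i \sqrt{7183} \approx 84.753 i$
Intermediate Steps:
$\sqrt{-11535 + - 8 t 17} = \sqrt{-11535 + \left(-8\right) \left(-32\right) 17} = \sqrt{-11535 + 256 \cdot 17} = \sqrt{-11535 + 4352} = \sqrt{-7183} = i \sqrt{7183}$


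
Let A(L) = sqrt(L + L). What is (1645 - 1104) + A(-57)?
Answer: 541 + I*sqrt(114) ≈ 541.0 + 10.677*I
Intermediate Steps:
A(L) = sqrt(2)*sqrt(L) (A(L) = sqrt(2*L) = sqrt(2)*sqrt(L))
(1645 - 1104) + A(-57) = (1645 - 1104) + sqrt(2)*sqrt(-57) = 541 + sqrt(2)*(I*sqrt(57)) = 541 + I*sqrt(114)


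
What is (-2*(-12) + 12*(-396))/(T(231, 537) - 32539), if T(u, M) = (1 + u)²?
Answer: -1576/7095 ≈ -0.22213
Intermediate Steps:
(-2*(-12) + 12*(-396))/(T(231, 537) - 32539) = (-2*(-12) + 12*(-396))/((1 + 231)² - 32539) = (24 - 4752)/(232² - 32539) = -4728/(53824 - 32539) = -4728/21285 = -4728*1/21285 = -1576/7095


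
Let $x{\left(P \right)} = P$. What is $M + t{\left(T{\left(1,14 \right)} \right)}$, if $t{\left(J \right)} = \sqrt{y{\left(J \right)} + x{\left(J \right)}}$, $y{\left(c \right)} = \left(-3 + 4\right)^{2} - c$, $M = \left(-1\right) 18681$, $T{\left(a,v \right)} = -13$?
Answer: $-18680$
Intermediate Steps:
$M = -18681$
$y{\left(c \right)} = 1 - c$ ($y{\left(c \right)} = 1^{2} - c = 1 - c$)
$t{\left(J \right)} = 1$ ($t{\left(J \right)} = \sqrt{\left(1 - J\right) + J} = \sqrt{1} = 1$)
$M + t{\left(T{\left(1,14 \right)} \right)} = -18681 + 1 = -18680$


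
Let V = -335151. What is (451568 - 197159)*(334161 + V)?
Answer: -251864910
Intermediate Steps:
(451568 - 197159)*(334161 + V) = (451568 - 197159)*(334161 - 335151) = 254409*(-990) = -251864910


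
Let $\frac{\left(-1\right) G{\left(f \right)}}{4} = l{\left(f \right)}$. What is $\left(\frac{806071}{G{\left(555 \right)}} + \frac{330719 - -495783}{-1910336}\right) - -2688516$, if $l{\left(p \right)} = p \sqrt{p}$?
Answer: $\frac{2567984037437}{955168} - \frac{806071 \sqrt{555}}{1232100} \approx 2.6885 \cdot 10^{6}$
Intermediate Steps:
$l{\left(p \right)} = p^{\frac{3}{2}}$
$G{\left(f \right)} = - 4 f^{\frac{3}{2}}$
$\left(\frac{806071}{G{\left(555 \right)}} + \frac{330719 - -495783}{-1910336}\right) - -2688516 = \left(\frac{806071}{\left(-4\right) 555^{\frac{3}{2}}} + \frac{330719 - -495783}{-1910336}\right) - -2688516 = \left(\frac{806071}{\left(-4\right) 555 \sqrt{555}} + \left(330719 + 495783\right) \left(- \frac{1}{1910336}\right)\right) + 2688516 = \left(\frac{806071}{\left(-2220\right) \sqrt{555}} + 826502 \left(- \frac{1}{1910336}\right)\right) + 2688516 = \left(806071 \left(- \frac{\sqrt{555}}{1232100}\right) - \frac{413251}{955168}\right) + 2688516 = \left(- \frac{806071 \sqrt{555}}{1232100} - \frac{413251}{955168}\right) + 2688516 = \left(- \frac{413251}{955168} - \frac{806071 \sqrt{555}}{1232100}\right) + 2688516 = \frac{2567984037437}{955168} - \frac{806071 \sqrt{555}}{1232100}$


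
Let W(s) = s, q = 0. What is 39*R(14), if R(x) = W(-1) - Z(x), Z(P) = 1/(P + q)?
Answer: -585/14 ≈ -41.786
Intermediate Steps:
Z(P) = 1/P (Z(P) = 1/(P + 0) = 1/P)
R(x) = -1 - 1/x
39*R(14) = 39*((-1 - 1*14)/14) = 39*((-1 - 14)/14) = 39*((1/14)*(-15)) = 39*(-15/14) = -585/14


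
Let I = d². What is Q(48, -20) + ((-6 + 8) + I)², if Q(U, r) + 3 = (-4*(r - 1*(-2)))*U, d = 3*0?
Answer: 3457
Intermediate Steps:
d = 0
I = 0 (I = 0² = 0)
Q(U, r) = -3 + U*(-8 - 4*r) (Q(U, r) = -3 + (-4*(r - 1*(-2)))*U = -3 + (-4*(r + 2))*U = -3 + (-4*(2 + r))*U = -3 + (-8 - 4*r)*U = -3 + U*(-8 - 4*r))
Q(48, -20) + ((-6 + 8) + I)² = (-3 - 8*48 - 4*48*(-20)) + ((-6 + 8) + 0)² = (-3 - 384 + 3840) + (2 + 0)² = 3453 + 2² = 3453 + 4 = 3457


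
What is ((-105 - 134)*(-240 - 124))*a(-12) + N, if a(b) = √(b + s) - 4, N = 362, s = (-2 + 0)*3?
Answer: -347622 + 260988*I*√2 ≈ -3.4762e+5 + 3.6909e+5*I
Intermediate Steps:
s = -6 (s = -2*3 = -6)
a(b) = -4 + √(-6 + b) (a(b) = √(b - 6) - 4 = √(-6 + b) - 4 = -4 + √(-6 + b))
((-105 - 134)*(-240 - 124))*a(-12) + N = ((-105 - 134)*(-240 - 124))*(-4 + √(-6 - 12)) + 362 = (-239*(-364))*(-4 + √(-18)) + 362 = 86996*(-4 + 3*I*√2) + 362 = (-347984 + 260988*I*√2) + 362 = -347622 + 260988*I*√2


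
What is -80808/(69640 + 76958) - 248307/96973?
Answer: -7372917295/2369341309 ≈ -3.1118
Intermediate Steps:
-80808/(69640 + 76958) - 248307/96973 = -80808/146598 - 248307*1/96973 = -80808*1/146598 - 248307/96973 = -13468/24433 - 248307/96973 = -7372917295/2369341309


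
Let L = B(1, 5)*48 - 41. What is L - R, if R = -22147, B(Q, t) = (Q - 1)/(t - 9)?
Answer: 22106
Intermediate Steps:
B(Q, t) = (-1 + Q)/(-9 + t)
L = -41 (L = ((-1 + 1)/(-9 + 5))*48 - 41 = (0/(-4))*48 - 41 = -1/4*0*48 - 41 = 0*48 - 41 = 0 - 41 = -41)
L - R = -41 - 1*(-22147) = -41 + 22147 = 22106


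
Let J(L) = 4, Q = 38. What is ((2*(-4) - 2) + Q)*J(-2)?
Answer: 112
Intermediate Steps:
((2*(-4) - 2) + Q)*J(-2) = ((2*(-4) - 2) + 38)*4 = ((-8 - 2) + 38)*4 = (-10 + 38)*4 = 28*4 = 112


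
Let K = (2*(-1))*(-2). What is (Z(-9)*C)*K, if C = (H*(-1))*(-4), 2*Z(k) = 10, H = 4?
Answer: 320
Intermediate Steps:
Z(k) = 5 (Z(k) = (½)*10 = 5)
C = 16 (C = (4*(-1))*(-4) = -4*(-4) = 16)
K = 4 (K = -2*(-2) = 4)
(Z(-9)*C)*K = (5*16)*4 = 80*4 = 320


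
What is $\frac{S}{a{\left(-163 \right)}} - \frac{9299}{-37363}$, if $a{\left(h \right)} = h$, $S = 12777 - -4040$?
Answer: $- \frac{626817834}{6090169} \approx -102.92$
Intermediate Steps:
$S = 16817$ ($S = 12777 + 4040 = 16817$)
$\frac{S}{a{\left(-163 \right)}} - \frac{9299}{-37363} = \frac{16817}{-163} - \frac{9299}{-37363} = 16817 \left(- \frac{1}{163}\right) - - \frac{9299}{37363} = - \frac{16817}{163} + \frac{9299}{37363} = - \frac{626817834}{6090169}$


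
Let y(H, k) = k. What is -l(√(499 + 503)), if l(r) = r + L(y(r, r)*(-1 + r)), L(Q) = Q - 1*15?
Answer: -987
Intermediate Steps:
L(Q) = -15 + Q (L(Q) = Q - 15 = -15 + Q)
l(r) = -15 + r + r*(-1 + r) (l(r) = r + (-15 + r*(-1 + r)) = -15 + r + r*(-1 + r))
-l(√(499 + 503)) = -(-15 + (√(499 + 503))²) = -(-15 + (√1002)²) = -(-15 + 1002) = -1*987 = -987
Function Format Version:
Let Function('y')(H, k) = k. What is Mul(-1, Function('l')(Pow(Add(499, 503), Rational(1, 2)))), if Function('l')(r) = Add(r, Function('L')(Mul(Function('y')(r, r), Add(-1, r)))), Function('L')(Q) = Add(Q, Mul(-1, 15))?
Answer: -987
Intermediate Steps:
Function('L')(Q) = Add(-15, Q) (Function('L')(Q) = Add(Q, -15) = Add(-15, Q))
Function('l')(r) = Add(-15, r, Mul(r, Add(-1, r))) (Function('l')(r) = Add(r, Add(-15, Mul(r, Add(-1, r)))) = Add(-15, r, Mul(r, Add(-1, r))))
Mul(-1, Function('l')(Pow(Add(499, 503), Rational(1, 2)))) = Mul(-1, Add(-15, Pow(Pow(Add(499, 503), Rational(1, 2)), 2))) = Mul(-1, Add(-15, Pow(Pow(1002, Rational(1, 2)), 2))) = Mul(-1, Add(-15, 1002)) = Mul(-1, 987) = -987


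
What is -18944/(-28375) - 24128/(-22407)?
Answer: 1109110208/635798625 ≈ 1.7444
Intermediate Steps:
-18944/(-28375) - 24128/(-22407) = -18944*(-1/28375) - 24128*(-1/22407) = 18944/28375 + 24128/22407 = 1109110208/635798625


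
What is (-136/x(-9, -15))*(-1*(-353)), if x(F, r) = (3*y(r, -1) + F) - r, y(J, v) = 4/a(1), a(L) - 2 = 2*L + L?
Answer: -120020/21 ≈ -5715.2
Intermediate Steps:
a(L) = 2 + 3*L (a(L) = 2 + (2*L + L) = 2 + 3*L)
y(J, v) = ⅘ (y(J, v) = 4/(2 + 3*1) = 4/(2 + 3) = 4/5 = 4*(⅕) = ⅘)
x(F, r) = 12/5 + F - r (x(F, r) = (3*(⅘) + F) - r = (12/5 + F) - r = 12/5 + F - r)
(-136/x(-9, -15))*(-1*(-353)) = (-136/(12/5 - 9 - 1*(-15)))*(-1*(-353)) = -136/(12/5 - 9 + 15)*353 = -136/42/5*353 = -136*5/42*353 = -340/21*353 = -120020/21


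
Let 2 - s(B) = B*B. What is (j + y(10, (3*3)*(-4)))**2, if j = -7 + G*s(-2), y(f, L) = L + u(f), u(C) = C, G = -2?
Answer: 841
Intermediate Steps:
s(B) = 2 - B**2 (s(B) = 2 - B*B = 2 - B**2)
y(f, L) = L + f
j = -3 (j = -7 - 2*(2 - 1*(-2)**2) = -7 - 2*(2 - 1*4) = -7 - 2*(2 - 4) = -7 - 2*(-2) = -7 + 4 = -3)
(j + y(10, (3*3)*(-4)))**2 = (-3 + ((3*3)*(-4) + 10))**2 = (-3 + (9*(-4) + 10))**2 = (-3 + (-36 + 10))**2 = (-3 - 26)**2 = (-29)**2 = 841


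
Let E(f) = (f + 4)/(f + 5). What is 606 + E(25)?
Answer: 18209/30 ≈ 606.97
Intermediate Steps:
E(f) = (4 + f)/(5 + f)
606 + E(25) = 606 + (4 + 25)/(5 + 25) = 606 + 29/30 = 18209/30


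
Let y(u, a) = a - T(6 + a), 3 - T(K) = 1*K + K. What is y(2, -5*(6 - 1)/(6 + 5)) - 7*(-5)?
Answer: 409/11 ≈ 37.182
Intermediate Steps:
T(K) = 3 - 2*K (T(K) = 3 - (1*K + K) = 3 - (K + K) = 3 - 2*K)
y(u, a) = 9 + 3*a (y(u, a) = a - (3 - 2*(6 + a)) = a - (3 + (-12 - 2*a)) = a - (-9 - 2*a) = a + (9 + 2*a) = 9 + 3*a)
y(2, -5*(6 - 1)/(6 + 5)) - 7*(-5) = (9 + 3*(-5*(6 - 1)/(6 + 5))) - 7*(-5) = (9 + 3*(-25/11)) + 35 = (9 - 75/11) + 35 = 24/11 + 35 = 409/11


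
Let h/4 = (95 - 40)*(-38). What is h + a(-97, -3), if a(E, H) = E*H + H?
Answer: -8072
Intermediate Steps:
a(E, H) = H + E*H
h = -8360 (h = 4*((95 - 40)*(-38)) = 4*(55*(-38)) = 4*(-2090) = -8360)
h + a(-97, -3) = -8360 - 3*(1 - 97) = -8360 - 3*(-96) = -8360 + 288 = -8072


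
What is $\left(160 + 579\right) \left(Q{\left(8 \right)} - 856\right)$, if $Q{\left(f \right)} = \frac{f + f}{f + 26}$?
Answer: $- \frac{10748016}{17} \approx -6.3224 \cdot 10^{5}$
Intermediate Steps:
$Q{\left(f \right)} = \frac{2 f}{26 + f}$
$\left(160 + 579\right) \left(Q{\left(8 \right)} - 856\right) = \left(160 + 579\right) \left(2 \cdot 8 \frac{1}{26 + 8} - 856\right) = 739 \left(2 \cdot 8 \cdot \frac{1}{34} - 856\right) = 739 \left(\frac{8}{17} - 856\right) = 739 \left(- \frac{14544}{17}\right) = - \frac{10748016}{17}$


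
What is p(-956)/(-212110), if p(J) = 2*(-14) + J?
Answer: 492/106055 ≈ 0.0046391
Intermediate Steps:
p(J) = -28 + J
p(-956)/(-212110) = (-28 - 956)/(-212110) = -984*(-1/212110) = 492/106055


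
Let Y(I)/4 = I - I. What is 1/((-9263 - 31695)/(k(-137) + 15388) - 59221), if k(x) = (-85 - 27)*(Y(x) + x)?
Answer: -15366/910010365 ≈ -1.6886e-5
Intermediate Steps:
Y(I) = 0 (Y(I) = 4*(I - I) = 4*0 = 0)
k(x) = -112*x (k(x) = (-85 - 27)*(0 + x) = -112*x)
1/((-9263 - 31695)/(k(-137) + 15388) - 59221) = 1/((-9263 - 31695)/(-112*(-137) + 15388) - 59221) = 1/(-40958/(15344 + 15388) - 59221) = 1/(-40958/30732 - 59221) = 1/(-40958*1/30732 - 59221) = 1/(-20479/15366 - 59221) = 1/(-910010365/15366) = -15366/910010365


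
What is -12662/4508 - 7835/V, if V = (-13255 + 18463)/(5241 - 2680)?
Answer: -3232890167/838488 ≈ -3855.6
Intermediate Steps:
V = 5208/2561 ≈ 2.0336
-12662/4508 - 7835/V = -12662/4508 - 7835/5208/2561 = -12662*1/4508 - 7835*2561/5208 = -6331/2254 - 20065435/5208 = -3232890167/838488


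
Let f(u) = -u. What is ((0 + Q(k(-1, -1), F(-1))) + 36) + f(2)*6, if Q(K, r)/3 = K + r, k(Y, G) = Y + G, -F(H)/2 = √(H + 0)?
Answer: 18 - 6*I ≈ 18.0 - 6.0*I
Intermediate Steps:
F(H) = -2*√H (F(H) = -2*√(H + 0) = -2*√H)
k(Y, G) = G + Y
Q(K, r) = 3*K + 3*r (Q(K, r) = 3*(K + r) = 3*K + 3*r)
((0 + Q(k(-1, -1), F(-1))) + 36) + f(2)*6 = ((0 + (3*(-1 - 1) + 3*(-2*I))) + 36) - 1*2*6 = ((0 + (3*(-2) + 3*(-2*I))) + 36) - 2*6 = ((0 + (-6 - 6*I)) + 36) - 12 = ((-6 - 6*I) + 36) - 12 = (30 - 6*I) - 12 = 18 - 6*I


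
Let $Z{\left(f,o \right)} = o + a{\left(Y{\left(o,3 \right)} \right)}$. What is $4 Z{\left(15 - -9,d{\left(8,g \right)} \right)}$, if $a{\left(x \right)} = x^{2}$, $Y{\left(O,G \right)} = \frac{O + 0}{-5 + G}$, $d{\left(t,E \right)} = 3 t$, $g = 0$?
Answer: $672$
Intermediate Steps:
$Y{\left(O,G \right)} = \frac{O}{-5 + G}$
$Z{\left(f,o \right)} = o + \frac{o^{2}}{4}$ ($Z{\left(f,o \right)} = o + \left(\frac{o}{-5 + 3}\right)^{2} = o + \left(\frac{o}{-2}\right)^{2} = o + \left(o \left(- \frac{1}{2}\right)\right)^{2} = o + \left(- \frac{o}{2}\right)^{2} = o + \frac{o^{2}}{4}$)
$4 Z{\left(15 - -9,d{\left(8,g \right)} \right)} = 4 \frac{3 \cdot 8 \left(4 + 3 \cdot 8\right)}{4} = 4 \cdot \frac{1}{4} \cdot 24 \left(4 + 24\right) = 4 \cdot \frac{1}{4} \cdot 24 \cdot 28 = 4 \cdot 168 = 672$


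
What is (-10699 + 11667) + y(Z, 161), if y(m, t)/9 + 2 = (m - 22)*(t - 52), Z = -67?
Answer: -86359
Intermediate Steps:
y(m, t) = -18 + 9*(-52 + t)*(-22 + m) (y(m, t) = -18 + 9*((m - 22)*(t - 52)) = -18 + 9*((-22 + m)*(-52 + t)) = -18 + 9*((-52 + t)*(-22 + m)) = -18 + 9*(-52 + t)*(-22 + m))
(-10699 + 11667) + y(Z, 161) = (-10699 + 11667) + (10278 - 468*(-67) - 198*161 + 9*(-67)*161) = 968 + (10278 + 31356 - 31878 - 97083) = 968 - 87327 = -86359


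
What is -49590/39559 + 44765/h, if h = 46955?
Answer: -111527963/371498569 ≈ -0.30021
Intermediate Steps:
-49590/39559 + 44765/h = -49590/39559 + 44765/46955 = -49590*1/39559 + 44765*(1/46955) = -49590/39559 + 8953/9391 = -111527963/371498569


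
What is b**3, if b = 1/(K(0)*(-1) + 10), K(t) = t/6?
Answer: 1/1000 ≈ 0.0010000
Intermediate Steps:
K(t) = t/6 (K(t) = t*(1/6) = t/6)
b = 1/10 (b = 1/(((1/6)*0)*(-1) + 10) = 1/(0*(-1) + 10) = 1/(0 + 10) = 1/10 ≈ 0.10000)
b**3 = (1/10)**3 = 1/1000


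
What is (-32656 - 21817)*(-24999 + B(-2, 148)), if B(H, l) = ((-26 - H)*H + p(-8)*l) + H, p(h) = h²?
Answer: 843296513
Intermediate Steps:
B(H, l) = H + 64*l + H*(-26 - H) (B(H, l) = ((-26 - H)*H + (-8)²*l) + H = (H*(-26 - H) + 64*l) + H = (64*l + H*(-26 - H)) + H = H + 64*l + H*(-26 - H))
(-32656 - 21817)*(-24999 + B(-2, 148)) = (-32656 - 21817)*(-24999 + (-1*(-2)² - 25*(-2) + 64*148)) = -54473*(-24999 + (-1*4 + 50 + 9472)) = -54473*(-24999 + (-4 + 50 + 9472)) = -54473*(-24999 + 9518) = -54473*(-15481) = 843296513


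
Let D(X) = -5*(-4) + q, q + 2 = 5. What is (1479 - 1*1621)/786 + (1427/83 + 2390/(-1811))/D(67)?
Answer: 692208182/1358679207 ≈ 0.50947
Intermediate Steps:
q = 3 (q = -2 + 5 = 3)
D(X) = 23 (D(X) = -5*(-4) + 3 = 20 + 3 = 23)
(1479 - 1*1621)/786 + (1427/83 + 2390/(-1811))/D(67) = (1479 - 1*1621)/786 + (1427/83 + 2390/(-1811))/23 = (1479 - 1621)*(1/786) + (1427*(1/83) + 2390*(-1/1811))*(1/23) = -142*1/786 + (1427/83 - 2390/1811)*(1/23) = -71/393 + (2385927/150313)*(1/23) = -71/393 + 2385927/3457199 = 692208182/1358679207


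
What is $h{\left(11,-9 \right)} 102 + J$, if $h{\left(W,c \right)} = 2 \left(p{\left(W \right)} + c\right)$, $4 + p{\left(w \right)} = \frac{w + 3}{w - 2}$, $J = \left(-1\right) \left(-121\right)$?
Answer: $- \frac{6641}{3} \approx -2213.7$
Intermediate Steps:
$J = 121$
$p{\left(w \right)} = -4 + \frac{3 + w}{-2 + w}$ ($p{\left(w \right)} = -4 + \frac{w + 3}{w - 2} = -4 + \frac{3 + w}{-2 + w}$)
$h{\left(W,c \right)} = 2 c + \frac{2 \left(11 - 3 W\right)}{-2 + W}$ ($h{\left(W,c \right)} = 2 \left(\frac{11 - 3 W}{-2 + W} + c\right) = 2 \left(c + \frac{11 - 3 W}{-2 + W}\right) = 2 c + \frac{2 \left(11 - 3 W\right)}{-2 + W}$)
$h{\left(11,-9 \right)} 102 + J = \frac{2 \left(11 - 33 - 9 \left(-2 + 11\right)\right)}{-2 + 11} \cdot 102 + 121 = \frac{2 \left(11 - 33 - 81\right)}{9} \cdot 102 + 121 = 2 \cdot \frac{1}{9} \left(11 - 33 - 81\right) 102 + 121 = 2 \cdot \frac{1}{9} \left(-103\right) 102 + 121 = \left(- \frac{206}{9}\right) 102 + 121 = - \frac{7004}{3} + 121 = - \frac{6641}{3}$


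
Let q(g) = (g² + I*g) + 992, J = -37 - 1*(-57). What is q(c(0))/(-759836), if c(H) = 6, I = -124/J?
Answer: -2477/1899590 ≈ -0.0013040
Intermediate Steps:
J = 20 (J = -37 + 57 = 20)
I = -31/5 (I = -124/20 = -124*1/20 = -31/5 ≈ -6.2000)
q(g) = 992 + g² - 31*g/5 (q(g) = (g² - 31*g/5) + 992 = 992 + g² - 31*g/5)
q(c(0))/(-759836) = (992 + 6² - 31/5*6)/(-759836) = (992 + 36 - 186/5)*(-1/759836) = (4954/5)*(-1/759836) = -2477/1899590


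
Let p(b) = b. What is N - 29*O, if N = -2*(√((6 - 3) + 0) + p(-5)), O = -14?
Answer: 416 - 2*√3 ≈ 412.54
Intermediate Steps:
N = 10 - 2*√3 (N = -2*(√((6 - 3) + 0) - 5) = -2*(√(3 + 0) - 5) = -2*(√3 - 5) = -2*(-5 + √3) = 10 - 2*√3 ≈ 6.5359)
N - 29*O = (10 - 2*√3) - 29*(-14) = (10 - 2*√3) + 406 = 416 - 2*√3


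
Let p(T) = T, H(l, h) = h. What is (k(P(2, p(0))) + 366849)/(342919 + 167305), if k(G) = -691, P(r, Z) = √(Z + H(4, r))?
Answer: 14083/19624 ≈ 0.71764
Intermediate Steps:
P(r, Z) = √(Z + r)
(k(P(2, p(0))) + 366849)/(342919 + 167305) = (-691 + 366849)/(342919 + 167305) = 366158/510224 = 366158*(1/510224) = 14083/19624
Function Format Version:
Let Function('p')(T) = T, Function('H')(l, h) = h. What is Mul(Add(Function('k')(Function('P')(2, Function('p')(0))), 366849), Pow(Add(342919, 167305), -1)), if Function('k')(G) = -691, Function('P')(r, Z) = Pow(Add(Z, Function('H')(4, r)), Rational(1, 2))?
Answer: Rational(14083, 19624) ≈ 0.71764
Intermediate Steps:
Function('P')(r, Z) = Pow(Add(Z, r), Rational(1, 2))
Mul(Add(Function('k')(Function('P')(2, Function('p')(0))), 366849), Pow(Add(342919, 167305), -1)) = Mul(Add(-691, 366849), Pow(Add(342919, 167305), -1)) = Mul(366158, Pow(510224, -1)) = Mul(366158, Rational(1, 510224)) = Rational(14083, 19624)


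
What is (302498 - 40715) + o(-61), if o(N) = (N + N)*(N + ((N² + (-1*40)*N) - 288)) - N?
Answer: -447220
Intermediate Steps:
o(N) = -N + 2*N*(-288 + N² - 39*N) (o(N) = (2*N)*(N + ((N² - 40*N) - 288)) - N = (2*N)*(N + (-288 + N² - 40*N)) - N = (2*N)*(-288 + N² - 39*N) - N = 2*N*(-288 + N² - 39*N) - N = -N + 2*N*(-288 + N² - 39*N))
(302498 - 40715) + o(-61) = (302498 - 40715) - 61*(-577 - 78*(-61) + 2*(-61)²) = 261783 - 61*(-577 + 4758 + 2*3721) = 261783 - 61*(-577 + 4758 + 7442) = 261783 - 61*11623 = 261783 - 709003 = -447220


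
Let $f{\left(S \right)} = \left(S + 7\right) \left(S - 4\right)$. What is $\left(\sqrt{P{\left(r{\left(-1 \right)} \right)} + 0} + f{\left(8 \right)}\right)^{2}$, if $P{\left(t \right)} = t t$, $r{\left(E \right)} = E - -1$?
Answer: $3600$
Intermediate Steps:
$f{\left(S \right)} = \left(-4 + S\right) \left(7 + S\right)$ ($f{\left(S \right)} = \left(7 + S\right) \left(-4 + S\right) = \left(-4 + S\right) \left(7 + S\right)$)
$r{\left(E \right)} = 1 + E$ ($r{\left(E \right)} = E + 1 = 1 + E$)
$P{\left(t \right)} = t^{2}$
$\left(\sqrt{P{\left(r{\left(-1 \right)} \right)} + 0} + f{\left(8 \right)}\right)^{2} = \left(\sqrt{\left(1 - 1\right)^{2} + 0} + \left(-28 + 8^{2} + 3 \cdot 8\right)\right)^{2} = \left(\sqrt{0^{2} + 0} + \left(-28 + 64 + 24\right)\right)^{2} = \left(\sqrt{0 + 0} + 60\right)^{2} = \left(\sqrt{0} + 60\right)^{2} = \left(0 + 60\right)^{2} = 60^{2} = 3600$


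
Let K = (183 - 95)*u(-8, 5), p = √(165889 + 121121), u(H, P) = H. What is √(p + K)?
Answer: √(-704 + 3*√31890) ≈ 12.972*I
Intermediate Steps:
p = 3*√31890 (p = √287010 = 3*√31890 ≈ 535.73)
K = -704 (K = (183 - 95)*(-8) = 88*(-8) = -704)
√(p + K) = √(3*√31890 - 704) = √(-704 + 3*√31890)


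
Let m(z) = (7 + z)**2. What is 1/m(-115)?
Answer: 1/11664 ≈ 8.5734e-5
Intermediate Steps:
1/m(-115) = 1/((7 - 115)**2) = 1/((-108)**2) = 1/11664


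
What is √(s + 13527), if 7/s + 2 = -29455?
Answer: 8*√20377740549/9819 ≈ 116.31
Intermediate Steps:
s = -7/29457 (s = 7/(-2 - 29455) = 7/(-29457) = 7*(-1/29457) = -7/29457 ≈ -0.00023763)
√(s + 13527) = √(-7/29457 + 13527) = √(398464832/29457) = 8*√20377740549/9819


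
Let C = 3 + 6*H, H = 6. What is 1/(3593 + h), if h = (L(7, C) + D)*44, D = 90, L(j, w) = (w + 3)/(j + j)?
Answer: 1/7685 ≈ 0.00013012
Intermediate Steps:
C = 39 (C = 3 + 6*6 = 3 + 36 = 39)
L(j, w) = (3 + w)/(2*j) (L(j, w) = (3 + w)/((2*j)) = (3 + w)*(1/(2*j)) = (3 + w)/(2*j))
h = 4092 (h = ((½)*(3 + 39)/7 + 90)*44 = ((½)*(⅐)*42 + 90)*44 = (3 + 90)*44 = 93*44 = 4092)
1/(3593 + h) = 1/(3593 + 4092) = 1/7685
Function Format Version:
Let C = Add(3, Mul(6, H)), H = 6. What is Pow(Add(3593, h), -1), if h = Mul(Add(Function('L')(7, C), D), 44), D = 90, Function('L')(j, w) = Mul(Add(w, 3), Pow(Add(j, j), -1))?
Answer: Rational(1, 7685) ≈ 0.00013012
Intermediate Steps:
C = 39 (C = Add(3, Mul(6, 6)) = Add(3, 36) = 39)
Function('L')(j, w) = Mul(Rational(1, 2), Pow(j, -1), Add(3, w)) (Function('L')(j, w) = Mul(Add(3, w), Pow(Mul(2, j), -1)) = Mul(Add(3, w), Mul(Rational(1, 2), Pow(j, -1))) = Mul(Rational(1, 2), Pow(j, -1), Add(3, w)))
h = 4092 (h = Mul(Add(Mul(Rational(1, 2), Pow(7, -1), Add(3, 39)), 90), 44) = Mul(Add(Mul(Rational(1, 2), Rational(1, 7), 42), 90), 44) = Mul(Add(3, 90), 44) = Mul(93, 44) = 4092)
Pow(Add(3593, h), -1) = Pow(Add(3593, 4092), -1) = Pow(7685, -1) = Rational(1, 7685)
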